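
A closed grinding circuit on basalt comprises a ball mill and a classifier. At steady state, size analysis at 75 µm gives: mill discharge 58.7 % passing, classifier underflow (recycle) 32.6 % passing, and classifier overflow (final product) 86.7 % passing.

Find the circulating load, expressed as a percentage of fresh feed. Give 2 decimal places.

Classifier node, passing 75 µm:
r = (o − d)/(d − u)
r = (86.7 − 58.7)/(58.7 − 32.6) = 28.0/26.1 = 1.0728
CL = 100·r = 107.28 %

CL = 107.28 %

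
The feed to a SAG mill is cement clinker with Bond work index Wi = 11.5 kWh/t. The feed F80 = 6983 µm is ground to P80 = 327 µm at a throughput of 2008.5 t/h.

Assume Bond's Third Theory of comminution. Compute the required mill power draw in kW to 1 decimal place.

P = 10009.0 kW

Bond:  W = 10 Wi (1/√P − 1/√F)
W = 10·11.5·(1/√327 − 1/√6983) = 10·11.5·(0.043333) = 4.9833 kWh/t
P = W·T = 4.9833·2008.5 = 10009.0 kW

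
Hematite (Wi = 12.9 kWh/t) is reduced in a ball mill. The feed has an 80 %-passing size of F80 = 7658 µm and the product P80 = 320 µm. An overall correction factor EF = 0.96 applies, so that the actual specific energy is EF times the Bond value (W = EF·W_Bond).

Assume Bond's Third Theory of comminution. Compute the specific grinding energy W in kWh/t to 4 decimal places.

W = 5.5077 kWh/t

W = 10 Wi (1/√P80 − 1/√F80)  [Bond]
1/√320 = 0.055902;  1/√7658 = 0.011427
W = 10·12.9·(0.055902 − 0.011427) = 5.7372 kWh/t
W_actual = 0.96 × 5.7372 = 5.5077 kWh/t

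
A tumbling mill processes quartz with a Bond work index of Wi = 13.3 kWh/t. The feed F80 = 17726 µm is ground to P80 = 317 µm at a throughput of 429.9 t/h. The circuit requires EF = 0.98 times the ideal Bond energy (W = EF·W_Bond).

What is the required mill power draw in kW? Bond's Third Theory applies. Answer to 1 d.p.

P = 2726.3 kW

W = 10 Wi (P80^-0.5 − F80^-0.5)
W = 10·13.3·(1/√317 − 1/√17726) = 10·13.3·(0.048655) = 6.4711 kWh/t
W_actual = 0.98 × 6.4711 = 6.3416 kWh/t
Power = W × throughput = 6.3416 kWh/t × 429.9 t/h = 2726.3 kW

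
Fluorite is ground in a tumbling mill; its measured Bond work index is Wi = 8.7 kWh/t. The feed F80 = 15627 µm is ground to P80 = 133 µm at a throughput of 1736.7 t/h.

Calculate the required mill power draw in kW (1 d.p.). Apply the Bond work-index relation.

P = 11892.8 kW

Bond:  W = 10 Wi (1/√P − 1/√F)
W = 10·8.7·(1/√133 − 1/√15627) = 10·8.7·(0.078712) = 6.8479 kWh/t
P_mill = W·ṁ = 6.8479·1736.7 = 11892.8 kW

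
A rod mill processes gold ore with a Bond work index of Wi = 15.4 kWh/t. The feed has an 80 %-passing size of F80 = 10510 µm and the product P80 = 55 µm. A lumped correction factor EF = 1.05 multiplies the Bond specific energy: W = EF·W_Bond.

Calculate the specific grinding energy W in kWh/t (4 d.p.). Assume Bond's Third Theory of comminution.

W = 10 Wi / √P80 − 10 Wi / √F80
1/√55 = 0.134840;  1/√10510 = 0.009754
W = 10·15.4·(0.134840 − 0.009754) = 19.2632 kWh/t
Apply correction: 19.2632 × 1.05 = 20.2263 kWh/t

W = 20.2263 kWh/t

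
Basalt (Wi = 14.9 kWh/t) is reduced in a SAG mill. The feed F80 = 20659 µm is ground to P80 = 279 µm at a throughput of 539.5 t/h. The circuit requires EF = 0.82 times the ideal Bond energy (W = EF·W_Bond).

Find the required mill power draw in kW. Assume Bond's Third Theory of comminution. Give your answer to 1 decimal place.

P = 3487.7 kW

Bond: W = 10·Wi·(1/√P80 − 1/√F80)
W = 10·14.9·(1/√279 − 1/√20659) = 10·14.9·(0.052911) = 7.8837 kWh/t
W_actual = 0.82 × 7.8837 = 6.4647 kWh/t
Mill draw = 6.4647 × 539.5 = 3487.7 kW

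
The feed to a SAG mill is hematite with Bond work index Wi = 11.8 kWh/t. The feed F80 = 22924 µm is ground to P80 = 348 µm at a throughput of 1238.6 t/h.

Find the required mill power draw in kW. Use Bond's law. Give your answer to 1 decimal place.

Bond:  W = 10 Wi (1/√P − 1/√F)
W = 10·11.8·(1/√348 − 1/√22924) = 10·11.8·(0.047001) = 5.5461 kWh/t
Mill draw = 5.5461 × 1238.6 = 6869.4 kW

P = 6869.4 kW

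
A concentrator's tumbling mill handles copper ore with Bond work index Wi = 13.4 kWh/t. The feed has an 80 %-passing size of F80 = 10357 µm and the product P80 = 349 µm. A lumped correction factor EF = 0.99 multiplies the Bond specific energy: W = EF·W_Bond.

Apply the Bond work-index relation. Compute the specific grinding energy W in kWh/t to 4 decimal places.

W = 10 Wi (P80^-0.5 − F80^-0.5)
1/√349 = 0.053529;  1/√10357 = 0.009826
W = 10·13.4·(0.053529 − 0.009826) = 5.8562 kWh/t
Corrected W = EF·W_Bond = 0.99·5.8562 = 5.7976 kWh/t

W = 5.7976 kWh/t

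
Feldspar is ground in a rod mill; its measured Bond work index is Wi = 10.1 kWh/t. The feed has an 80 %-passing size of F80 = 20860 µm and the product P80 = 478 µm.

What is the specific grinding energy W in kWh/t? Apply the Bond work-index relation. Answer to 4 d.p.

W = 3.9203 kWh/t

W_Bond = 10·Wi·(1/√P₈₀ − 1/√F₈₀)
1/√478 = 0.045739;  1/√20860 = 0.006924
W = 10·10.1·(0.045739 − 0.006924) = 3.9203 kWh/t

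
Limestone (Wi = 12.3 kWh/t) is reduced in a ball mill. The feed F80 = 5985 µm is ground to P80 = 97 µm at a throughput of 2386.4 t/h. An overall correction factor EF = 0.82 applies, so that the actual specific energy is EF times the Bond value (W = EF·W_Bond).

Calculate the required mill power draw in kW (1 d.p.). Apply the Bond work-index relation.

P = 21327.4 kW

W = 10 Wi / √P80 − 10 Wi / √F80
W = 10·12.3·(1/√97 − 1/√5985) = 10·12.3·(0.088609) = 10.8988 kWh/t
W_actual = 0.82 × 10.8988 = 8.9371 kWh/t
Power = W × throughput = 8.9371 kWh/t × 2386.4 t/h = 21327.4 kW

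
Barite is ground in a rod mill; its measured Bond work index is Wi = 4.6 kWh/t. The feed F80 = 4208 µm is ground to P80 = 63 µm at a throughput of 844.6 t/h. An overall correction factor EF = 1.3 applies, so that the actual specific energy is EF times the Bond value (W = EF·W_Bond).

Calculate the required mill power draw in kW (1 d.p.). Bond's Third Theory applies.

W = 10 Wi / √P80 − 10 Wi / √F80
W = 10·4.6·(1/√63 − 1/√4208) = 10·4.6·(0.110572) = 5.0863 kWh/t
Corrected W = EF·W_Bond = 1.3·5.0863 = 6.6122 kWh/t
P = W·T = 6.6122·844.6 = 5584.7 kW

P = 5584.7 kW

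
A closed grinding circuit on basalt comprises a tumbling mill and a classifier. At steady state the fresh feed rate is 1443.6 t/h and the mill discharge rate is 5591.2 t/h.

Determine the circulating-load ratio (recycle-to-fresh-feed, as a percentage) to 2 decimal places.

M = F + R at steady state, so:
R = M − F = 5591.2 − 1443.6 = 4147.6 t/h
CL = 100·R/F = 100·4147.6/1443.6 = 287.31 %

CL = 287.31 %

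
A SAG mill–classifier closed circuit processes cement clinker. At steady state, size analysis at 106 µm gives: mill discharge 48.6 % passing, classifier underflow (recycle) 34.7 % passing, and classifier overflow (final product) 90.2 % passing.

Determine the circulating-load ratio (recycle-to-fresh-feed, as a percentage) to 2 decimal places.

Classifier node, passing 106 µm:
d + r·d = r·u + o → r(d−u) = o−d
r = (90.2 − 48.6)/(48.6 − 34.7) = 41.6/13.9 = 2.9928
CL = 100·r = 299.28 %

CL = 299.28 %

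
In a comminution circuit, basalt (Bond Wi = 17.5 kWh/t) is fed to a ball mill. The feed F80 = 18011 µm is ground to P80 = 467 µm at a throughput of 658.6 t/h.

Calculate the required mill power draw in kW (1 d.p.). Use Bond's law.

W = 10·Wi·[P80^(−½) − F80^(−½)]
W = 10·17.5·(1/√467 − 1/√18011) = 10·17.5·(0.038823) = 6.7941 kWh/t
P = W·T = 6.7941·658.6 = 4474.6 kW

P = 4474.6 kW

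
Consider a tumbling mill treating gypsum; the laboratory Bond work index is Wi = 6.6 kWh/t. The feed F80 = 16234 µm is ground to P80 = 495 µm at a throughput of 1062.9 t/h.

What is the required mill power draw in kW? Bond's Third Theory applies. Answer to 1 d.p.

P = 2602.5 kW

W = 10·Wi·[P80^(−½) − F80^(−½)]
W = 10·6.6·(1/√495 − 1/√16234) = 10·6.6·(0.037098) = 2.4485 kWh/t
Power = W × throughput = 2.4485 kWh/t × 1062.9 t/h = 2602.5 kW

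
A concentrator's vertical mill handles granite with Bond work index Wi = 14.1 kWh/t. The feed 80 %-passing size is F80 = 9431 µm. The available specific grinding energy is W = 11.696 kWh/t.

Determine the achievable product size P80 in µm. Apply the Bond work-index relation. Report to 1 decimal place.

Bond:  W = 10 Wi (1/√P − 1/√F)
⇒ 1/√P80 = W/(10 Wi) + 1/√F80
  = 11.6960/(10·14.1) + 1/√9431 = 0.082950 + 0.010297 = 0.093248
P80 = (1/0.093248)² = 10.7241² = 115.01 µm

P80 = 115.0 µm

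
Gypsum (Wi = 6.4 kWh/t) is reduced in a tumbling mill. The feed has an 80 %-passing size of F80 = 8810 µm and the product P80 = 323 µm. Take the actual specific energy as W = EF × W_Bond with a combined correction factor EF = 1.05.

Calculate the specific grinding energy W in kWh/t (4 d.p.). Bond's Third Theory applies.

W = 3.0232 kWh/t

Bond: W = 10·Wi·(1/√P80 − 1/√F80)
1/√323 = 0.055641;  1/√8810 = 0.010654
W = 10·6.4·(0.055641 − 0.010654) = 2.8792 kWh/t
Apply correction: 2.8792 × 1.05 = 3.0232 kWh/t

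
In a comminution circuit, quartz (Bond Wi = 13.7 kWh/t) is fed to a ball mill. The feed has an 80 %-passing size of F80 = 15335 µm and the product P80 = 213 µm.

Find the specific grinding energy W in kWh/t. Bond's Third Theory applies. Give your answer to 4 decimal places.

W = 8.2808 kWh/t

Bond: W = 10·Wi·(1/√P80 − 1/√F80)
1/√213 = 0.068519;  1/√15335 = 0.008075
W = 10·13.7·(0.068519 − 0.008075) = 8.2808 kWh/t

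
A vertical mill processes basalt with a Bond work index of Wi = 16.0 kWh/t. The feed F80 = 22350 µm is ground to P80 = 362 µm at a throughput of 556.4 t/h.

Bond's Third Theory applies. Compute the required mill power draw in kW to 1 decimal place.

W = 10·Wi·[P80^(−½) − F80^(−½)]
W = 10·16.0·(1/√362 − 1/√22350) = 10·16.0·(0.045870) = 7.3392 kWh/t
Mill draw = 7.3392 × 556.4 = 4083.5 kW

P = 4083.5 kW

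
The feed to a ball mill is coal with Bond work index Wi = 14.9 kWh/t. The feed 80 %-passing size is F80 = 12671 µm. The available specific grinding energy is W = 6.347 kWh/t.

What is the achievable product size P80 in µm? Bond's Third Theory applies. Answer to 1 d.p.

P80 = 377.3 µm

W_Bond = 10·Wi·(1/√P₈₀ − 1/√F₈₀)
⇒ 1/√P80 = W/(10 Wi) + 1/√F80
  = 6.3470/(10·14.9) + 1/√12671 = 0.042597 + 0.008884 = 0.051481
P80 = (1/0.051481)² = 19.4246² = 377.32 µm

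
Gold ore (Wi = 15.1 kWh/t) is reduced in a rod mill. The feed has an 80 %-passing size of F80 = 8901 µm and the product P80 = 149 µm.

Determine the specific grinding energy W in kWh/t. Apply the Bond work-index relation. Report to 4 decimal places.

W = 10 Wi (1/√P80 − 1/√F80)  [Bond]
1/√149 = 0.081923;  1/√8901 = 0.010599
W = 10·15.1·(0.081923 − 0.010599) = 10.7699 kWh/t

W = 10.7699 kWh/t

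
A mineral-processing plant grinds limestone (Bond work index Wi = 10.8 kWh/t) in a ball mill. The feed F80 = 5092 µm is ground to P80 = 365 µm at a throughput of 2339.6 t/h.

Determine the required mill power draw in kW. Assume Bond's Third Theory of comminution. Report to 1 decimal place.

W = 10 Wi (1/√P80 − 1/√F80)  [Bond]
W = 10·10.8·(1/√365 − 1/√5092) = 10·10.8·(0.038329) = 4.1395 kWh/t
Mill draw = 4.1395 × 2339.6 = 9684.7 kW

P = 9684.7 kW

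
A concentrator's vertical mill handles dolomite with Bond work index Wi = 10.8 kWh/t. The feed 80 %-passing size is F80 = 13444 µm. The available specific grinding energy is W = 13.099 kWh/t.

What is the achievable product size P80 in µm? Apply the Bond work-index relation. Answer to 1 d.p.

P80 = 59.3 µm

W = 10 Wi / √P80 − 10 Wi / √F80
1/√P80 = 1/√F80 + W/(10·Wi)
  = 13.0990/(10·10.8) + 1/√13444 = 0.121287 + 0.008625 = 0.129912
P80 = (1/0.129912)² = 7.6975² = 59.25 µm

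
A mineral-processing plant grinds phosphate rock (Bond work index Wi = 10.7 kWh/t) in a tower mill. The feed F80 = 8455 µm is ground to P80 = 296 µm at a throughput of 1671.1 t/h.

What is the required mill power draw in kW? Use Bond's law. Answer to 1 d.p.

W = 10·Wi·[P80^(−½) − F80^(−½)]
W = 10·10.7·(1/√296 − 1/√8455) = 10·10.7·(0.047248) = 5.0556 kWh/t
Power = W × throughput = 5.0556 kWh/t × 1671.1 t/h = 8448.4 kW

P = 8448.4 kW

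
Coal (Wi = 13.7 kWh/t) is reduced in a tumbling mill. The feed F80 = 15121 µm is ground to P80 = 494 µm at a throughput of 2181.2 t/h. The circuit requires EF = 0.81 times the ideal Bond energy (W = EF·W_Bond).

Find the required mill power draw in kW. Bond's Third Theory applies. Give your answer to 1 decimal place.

P = 8921.9 kW

Bond: W = 10·Wi·(1/√P80 − 1/√F80)
W = 10·13.7·(1/√494 − 1/√15121) = 10·13.7·(0.036860) = 5.0498 kWh/t
Apply correction: 5.0498 × 0.81 = 4.0903 kWh/t
Power = W × throughput = 4.0903 kWh/t × 2181.2 t/h = 8921.9 kW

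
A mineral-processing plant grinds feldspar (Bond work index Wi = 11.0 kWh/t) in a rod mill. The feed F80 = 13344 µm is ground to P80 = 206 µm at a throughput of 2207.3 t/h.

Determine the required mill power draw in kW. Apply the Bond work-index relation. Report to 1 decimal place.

P = 14815.0 kW

W = 10·Wi·(P80^(-½) − F80^(-½))
W = 10·11.0·(1/√206 − 1/√13344) = 10·11.0·(0.061017) = 6.7118 kWh/t
P = W·T = 6.7118·2207.3 = 14815.0 kW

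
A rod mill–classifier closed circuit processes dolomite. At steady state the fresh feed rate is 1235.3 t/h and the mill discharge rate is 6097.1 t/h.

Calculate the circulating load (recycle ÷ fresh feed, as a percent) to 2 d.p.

Steady state: M = F + R.
R = M − F = 6097.1 − 1235.3 = 4861.8 t/h
CL = 100·R/F = 100·4861.8/1235.3 = 393.57 %

CL = 393.57 %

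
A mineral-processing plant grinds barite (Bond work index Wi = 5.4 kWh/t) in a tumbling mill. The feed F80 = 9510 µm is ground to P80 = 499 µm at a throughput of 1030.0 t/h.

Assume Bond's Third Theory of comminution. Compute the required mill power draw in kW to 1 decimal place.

W = 10 Wi (1/√P80 − 1/√F80)  [Bond]
W = 10·5.4·(1/√499 − 1/√9510) = 10·5.4·(0.034512) = 1.8636 kWh/t
Mill draw = 1.8636 × 1030.0 = 1919.5 kW

P = 1919.5 kW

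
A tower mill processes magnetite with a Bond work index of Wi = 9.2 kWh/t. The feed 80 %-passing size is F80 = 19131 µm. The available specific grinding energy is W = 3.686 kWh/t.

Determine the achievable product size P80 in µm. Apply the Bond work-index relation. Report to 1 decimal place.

W = 10 Wi (P80^-0.5 − F80^-0.5)
⇒ 1/√P80 = W/(10·Wi) + 1/√F80
  = 3.6860/(10·9.2) + 1/√19131 = 0.040065 + 0.007230 = 0.047295
P80 = (1/0.047295)² = 21.1438² = 447.06 µm

P80 = 447.1 µm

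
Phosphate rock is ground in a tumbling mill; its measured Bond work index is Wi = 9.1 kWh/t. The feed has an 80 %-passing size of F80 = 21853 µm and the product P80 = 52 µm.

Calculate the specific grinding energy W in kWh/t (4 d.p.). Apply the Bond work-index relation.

W = 10·Wi·(P80^(-½) − F80^(-½))
1/√52 = 0.138675;  1/√21853 = 0.006765
W = 10·9.1·(0.138675 − 0.006765) = 12.0038 kWh/t

W = 12.0038 kWh/t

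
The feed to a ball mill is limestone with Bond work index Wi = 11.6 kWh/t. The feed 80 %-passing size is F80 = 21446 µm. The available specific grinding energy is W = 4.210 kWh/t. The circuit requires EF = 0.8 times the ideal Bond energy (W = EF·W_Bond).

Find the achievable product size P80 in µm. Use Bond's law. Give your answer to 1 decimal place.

W_Bond = 10·Wi·(1/√P₈₀ − 1/√F₈₀)
W_Bond = W / EF = 4.210 / 0.8 = 5.2625 kWh/t
⇒ 1/√P80 = W_Bond/(10·Wi) + 1/√F80
  = 5.2625/(10·11.6) + 1/√21446 = 0.045366 + 0.006829 = 0.052195
P80 = (1/0.052195)² = 19.1590² = 367.07 µm

P80 = 367.1 µm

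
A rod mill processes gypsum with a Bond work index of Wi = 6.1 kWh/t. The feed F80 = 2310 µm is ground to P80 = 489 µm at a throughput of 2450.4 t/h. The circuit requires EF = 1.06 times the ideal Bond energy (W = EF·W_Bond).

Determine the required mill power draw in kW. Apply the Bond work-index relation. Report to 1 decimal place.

W = 10·Wi·[P80^(−½) − F80^(−½)]
W = 10·6.1·(1/√489 − 1/√2310) = 10·6.1·(0.024415) = 1.4893 kWh/t
W_actual = 1.06 × 1.4893 = 1.5787 kWh/t
Mill draw = 1.5787 × 2450.4 = 3868.4 kW

P = 3868.4 kW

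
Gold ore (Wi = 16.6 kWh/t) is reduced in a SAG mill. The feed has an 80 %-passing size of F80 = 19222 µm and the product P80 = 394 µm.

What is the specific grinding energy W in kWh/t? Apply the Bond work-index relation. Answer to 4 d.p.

W = 7.1656 kWh/t

Bond:  W = 10 Wi (1/√P − 1/√F)
1/√394 = 0.050379;  1/√19222 = 0.007213
W = 10·16.6·(0.050379 − 0.007213) = 7.1656 kWh/t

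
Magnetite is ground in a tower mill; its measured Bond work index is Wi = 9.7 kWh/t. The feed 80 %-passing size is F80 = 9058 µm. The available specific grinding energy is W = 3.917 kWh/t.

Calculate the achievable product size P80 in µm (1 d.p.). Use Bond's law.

Bond: W = 10·Wi·(1/√P80 − 1/√F80)
1/√P80 = 1/√F80 + W/(10·Wi)
  = 3.9170/(10·9.7) + 1/√9058 = 0.040381 + 0.010507 = 0.050889
P80 = (1/0.050889)² = 19.6508² = 386.15 µm

P80 = 386.2 µm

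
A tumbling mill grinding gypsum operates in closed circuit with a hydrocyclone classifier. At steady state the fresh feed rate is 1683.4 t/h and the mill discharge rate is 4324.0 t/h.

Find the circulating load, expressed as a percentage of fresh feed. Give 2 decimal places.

Mill node: discharge = fresh + recycle.
R = M − F = 4324.0 − 1683.4 = 2640.6 t/h
CL = 100·R/F = 100·2640.6/1683.4 = 156.86 %

CL = 156.86 %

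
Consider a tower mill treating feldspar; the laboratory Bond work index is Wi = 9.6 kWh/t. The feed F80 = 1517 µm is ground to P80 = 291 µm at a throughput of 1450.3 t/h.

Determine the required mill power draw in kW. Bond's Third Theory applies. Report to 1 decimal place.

P = 4587.1 kW

W_Bond = 10·Wi·(1/√P₈₀ − 1/√F₈₀)
W = 10·9.6·(1/√291 − 1/√1517) = 10·9.6·(0.032946) = 3.1628 kWh/t
P_mill = W·ṁ = 3.1628·1450.3 = 4587.1 kW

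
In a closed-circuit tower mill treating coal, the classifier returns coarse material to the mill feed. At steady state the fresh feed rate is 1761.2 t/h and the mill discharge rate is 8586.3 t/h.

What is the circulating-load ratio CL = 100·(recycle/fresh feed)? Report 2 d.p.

CL = 387.53 %

M = F + R at steady state, so:
R = M − F = 8586.3 − 1761.2 = 6825.1 t/h
CL = 100·R/F = 100·6825.1/1761.2 = 387.53 %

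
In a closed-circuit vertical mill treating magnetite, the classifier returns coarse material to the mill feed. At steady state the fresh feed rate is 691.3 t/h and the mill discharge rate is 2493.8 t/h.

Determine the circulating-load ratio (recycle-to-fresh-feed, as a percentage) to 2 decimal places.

CL = 260.74 %

Discharge = new feed + return, hence
R = M − F = 2493.8 − 691.3 = 1802.5 t/h
CL = 100·R/F = 100·1802.5/691.3 = 260.74 %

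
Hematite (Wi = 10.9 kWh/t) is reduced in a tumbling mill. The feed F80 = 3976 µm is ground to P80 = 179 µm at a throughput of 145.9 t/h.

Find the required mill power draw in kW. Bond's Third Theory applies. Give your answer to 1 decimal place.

P = 936.4 kW

W = 10 Wi (P80^-0.5 − F80^-0.5)
W = 10·10.9·(1/√179 − 1/√3976) = 10·10.9·(0.058884) = 6.4184 kWh/t
P_mill = W·ṁ = 6.4184·145.9 = 936.4 kW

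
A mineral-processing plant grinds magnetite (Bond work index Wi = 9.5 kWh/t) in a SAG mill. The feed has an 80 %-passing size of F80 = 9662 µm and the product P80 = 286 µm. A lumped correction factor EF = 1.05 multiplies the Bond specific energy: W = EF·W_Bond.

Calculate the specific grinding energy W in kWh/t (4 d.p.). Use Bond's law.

W = 4.8835 kWh/t

Bond:  W = 10 Wi (1/√P − 1/√F)
1/√286 = 0.059131;  1/√9662 = 0.010173
W = 10·9.5·(0.059131 − 0.010173) = 4.6510 kWh/t
With EF = 1.05: W = 4.6510·1.05 = 4.8835 kWh/t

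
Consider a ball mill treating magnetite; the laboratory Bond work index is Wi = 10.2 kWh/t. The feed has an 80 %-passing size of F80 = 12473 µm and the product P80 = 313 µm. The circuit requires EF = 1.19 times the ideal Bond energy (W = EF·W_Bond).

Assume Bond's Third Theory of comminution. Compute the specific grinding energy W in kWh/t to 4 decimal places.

Bond:  W = 10 Wi (1/√P − 1/√F)
1/√313 = 0.056523;  1/√12473 = 0.008954
W = 10·10.2·(0.056523 − 0.008954) = 4.8521 kWh/t
Apply correction: 4.8521 × 1.19 = 5.7740 kWh/t

W = 5.7740 kWh/t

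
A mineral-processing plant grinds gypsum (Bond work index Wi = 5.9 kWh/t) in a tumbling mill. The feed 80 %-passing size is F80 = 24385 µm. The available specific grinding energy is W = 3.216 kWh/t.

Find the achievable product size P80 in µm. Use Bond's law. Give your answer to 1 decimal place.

Bond:  W = 10 Wi (1/√P − 1/√F)
P80^(−½) = W/(10 Wi) + F80^(−½)
  = 3.2160/(10·5.9) + 1/√24385 = 0.054508 + 0.006404 = 0.060912
P80 = (1/0.060912)² = 16.4170² = 269.52 µm

P80 = 269.5 µm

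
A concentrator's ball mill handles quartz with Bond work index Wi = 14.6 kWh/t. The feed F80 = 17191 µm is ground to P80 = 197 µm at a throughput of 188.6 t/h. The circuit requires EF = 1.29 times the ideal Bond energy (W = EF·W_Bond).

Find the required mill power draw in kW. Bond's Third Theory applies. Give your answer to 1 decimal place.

P = 2259.8 kW

Bond: W = 10·Wi·(1/√P80 − 1/√F80)
W = 10·14.6·(1/√197 − 1/√17191) = 10·14.6·(0.063620) = 9.2885 kWh/t
With EF = 1.29: W = 9.2885·1.29 = 11.9822 kWh/t
P_mill = W·ṁ = 11.9822·188.6 = 2259.8 kW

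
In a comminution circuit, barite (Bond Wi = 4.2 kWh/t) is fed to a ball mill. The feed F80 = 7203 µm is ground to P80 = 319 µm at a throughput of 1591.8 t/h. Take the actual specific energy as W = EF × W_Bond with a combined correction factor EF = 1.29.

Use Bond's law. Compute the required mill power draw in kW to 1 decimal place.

W = 10 Wi (P80^-0.5 − F80^-0.5)
W = 10·4.2·(1/√319 − 1/√7203) = 10·4.2·(0.044207) = 1.8567 kWh/t
With EF = 1.29: W = 1.8567·1.29 = 2.3951 kWh/t
P_mill = W·ṁ = 2.3951·1591.8 = 3812.5 kW

P = 3812.5 kW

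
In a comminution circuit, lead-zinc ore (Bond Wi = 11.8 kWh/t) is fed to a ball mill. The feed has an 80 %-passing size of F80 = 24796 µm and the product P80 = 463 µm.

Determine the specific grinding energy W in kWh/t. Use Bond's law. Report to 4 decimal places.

W = 10 Wi (1/√P80 − 1/√F80)  [Bond]
1/√463 = 0.046474;  1/√24796 = 0.006351
W = 10·11.8·(0.046474 − 0.006351) = 4.7346 kWh/t

W = 4.7346 kWh/t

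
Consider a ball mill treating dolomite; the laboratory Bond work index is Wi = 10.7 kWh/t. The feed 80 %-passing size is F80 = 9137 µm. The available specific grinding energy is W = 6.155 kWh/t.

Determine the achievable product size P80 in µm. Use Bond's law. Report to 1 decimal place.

Bond:  W = 10 Wi (1/√P − 1/√F)
1/√P80 = 1/√F80 + W/(10·Wi)
  = 6.1550/(10·10.7) + 1/√9137 = 0.057523 + 0.010462 = 0.067985
P80 = (1/0.067985)² = 14.7091² = 216.36 µm

P80 = 216.4 µm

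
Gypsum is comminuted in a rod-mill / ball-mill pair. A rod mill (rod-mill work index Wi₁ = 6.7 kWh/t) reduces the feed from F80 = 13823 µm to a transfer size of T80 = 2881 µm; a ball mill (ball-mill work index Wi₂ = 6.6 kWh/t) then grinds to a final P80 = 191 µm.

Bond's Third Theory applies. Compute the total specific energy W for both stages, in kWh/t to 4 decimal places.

W = 4.2244 kWh/t

W_Bond = 10·Wi·(1/√P₈₀ − 1/√F₈₀)
Stage 1 (13823→2881 µm, Wi₁=6.7): W₁ = 10·6.7·(0.018631 − 0.008505) = 0.6784 kWh/t
Stage 2 (2881→191 µm, Wi₂=6.6): W₂ = 10·6.6·(0.072357 − 0.018631) = 3.5460 kWh/t
W = W₁ + W₂ = 0.6784 + 3.5460 = 4.2244 kWh/t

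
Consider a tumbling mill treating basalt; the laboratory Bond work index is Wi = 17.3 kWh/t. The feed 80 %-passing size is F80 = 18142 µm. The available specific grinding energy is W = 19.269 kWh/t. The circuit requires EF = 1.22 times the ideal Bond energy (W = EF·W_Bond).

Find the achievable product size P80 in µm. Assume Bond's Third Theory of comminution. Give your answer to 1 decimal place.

P80 = 102.6 µm

W = 10 Wi (P80^-0.5 − F80^-0.5)
W_Bond = W / EF = 19.269 / 1.22 = 15.7943 kWh/t
1/√P80 = 1/√F80 + W_Bond/(10·Wi)
  = 15.7943/(10·17.3) + 1/√18142 = 0.091296 + 0.007424 = 0.098721
P80 = (1/0.098721)² = 10.1296² = 102.61 µm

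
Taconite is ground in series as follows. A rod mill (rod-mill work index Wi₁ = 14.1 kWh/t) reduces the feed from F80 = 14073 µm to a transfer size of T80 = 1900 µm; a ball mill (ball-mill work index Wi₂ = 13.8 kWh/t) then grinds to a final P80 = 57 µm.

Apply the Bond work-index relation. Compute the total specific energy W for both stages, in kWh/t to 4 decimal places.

W = 10 Wi (1/√P80 − 1/√F80)  [Bond]
Stage 1 (14073→1900 µm, Wi₁=14.1): W₁ = 10·14.1·(0.022942 − 0.008430) = 2.0462 kWh/t
Stage 2 (1900→57 µm, Wi₂=13.8): W₂ = 10·13.8·(0.132453 − 0.022942) = 15.1126 kWh/t
W = W₁ + W₂ = 2.0462 + 15.1126 = 17.1588 kWh/t

W = 17.1588 kWh/t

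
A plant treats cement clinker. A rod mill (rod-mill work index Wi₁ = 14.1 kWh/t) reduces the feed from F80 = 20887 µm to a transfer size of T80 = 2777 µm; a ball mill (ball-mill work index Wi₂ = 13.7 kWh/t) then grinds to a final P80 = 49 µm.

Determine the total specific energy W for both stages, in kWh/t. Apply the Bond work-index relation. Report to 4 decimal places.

W = 18.6717 kWh/t

W = 10·Wi·[P80^(−½) − F80^(−½)]
Stage 1 (20887→2777 µm, Wi₁=14.1): W₁ = 10·14.1·(0.018976 − 0.006919) = 1.7000 kWh/t
Stage 2 (2777→49 µm, Wi₂=13.7): W₂ = 10·13.7·(0.142857 − 0.018976) = 16.9717 kWh/t
W = W₁ + W₂ = 1.7000 + 16.9717 = 18.6717 kWh/t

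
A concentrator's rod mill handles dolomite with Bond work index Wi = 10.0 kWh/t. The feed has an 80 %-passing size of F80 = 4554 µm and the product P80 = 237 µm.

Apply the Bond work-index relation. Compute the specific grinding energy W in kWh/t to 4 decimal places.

W = 5.0139 kWh/t

W = 10·Wi·(P80^(-½) − F80^(-½))
1/√237 = 0.064957;  1/√4554 = 0.014818
W = 10·10.0·(0.064957 − 0.014818) = 5.0139 kWh/t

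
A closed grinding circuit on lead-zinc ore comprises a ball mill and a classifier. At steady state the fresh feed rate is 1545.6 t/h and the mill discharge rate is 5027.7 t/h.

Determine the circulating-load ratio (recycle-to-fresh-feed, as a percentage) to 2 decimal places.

Steady state: M = F + R.
R = M − F = 5027.7 − 1545.6 = 3482.1 t/h
CL = 100·R/F = 100·3482.1/1545.6 = 225.29 %

CL = 225.29 %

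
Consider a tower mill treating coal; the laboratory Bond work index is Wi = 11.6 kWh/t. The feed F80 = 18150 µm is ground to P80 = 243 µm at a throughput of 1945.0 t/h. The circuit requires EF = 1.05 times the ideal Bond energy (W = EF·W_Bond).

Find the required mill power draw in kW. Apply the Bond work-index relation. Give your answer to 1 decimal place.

P = 13438.8 kW

W_Bond = 10·Wi·(1/√P₈₀ − 1/√F₈₀)
W = 10·11.6·(1/√243 − 1/√18150) = 10·11.6·(0.056727) = 6.5804 kWh/t
Corrected W = EF·W_Bond = 1.05·6.5804 = 6.9094 kWh/t
Power = W × throughput = 6.9094 kWh/t × 1945.0 t/h = 13438.8 kW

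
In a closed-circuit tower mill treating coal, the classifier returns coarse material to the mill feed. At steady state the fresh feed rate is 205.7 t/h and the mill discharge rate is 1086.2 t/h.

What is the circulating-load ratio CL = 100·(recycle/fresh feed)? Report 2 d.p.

CL = 428.05 %

Discharge = new feed + return, hence
R = M − F = 1086.2 − 205.7 = 880.5 t/h
CL = 100·R/F = 100·880.5/205.7 = 428.05 %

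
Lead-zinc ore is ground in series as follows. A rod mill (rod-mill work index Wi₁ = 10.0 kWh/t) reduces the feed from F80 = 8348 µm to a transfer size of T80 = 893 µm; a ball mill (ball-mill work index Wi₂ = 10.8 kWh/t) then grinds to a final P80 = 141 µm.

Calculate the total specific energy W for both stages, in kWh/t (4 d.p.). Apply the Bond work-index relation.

Bond:  W = 10 Wi (1/√P − 1/√F)
Stage 1 (8348→893 µm, Wi₁=10.0): W₁ = 10·10.0·(0.033464 − 0.010945) = 2.2519 kWh/t
Stage 2 (893→141 µm, Wi₂=10.8): W₂ = 10·10.8·(0.084215 − 0.033464) = 5.4812 kWh/t
W = W₁ + W₂ = 2.2519 + 5.4812 = 7.7330 kWh/t

W = 7.7330 kWh/t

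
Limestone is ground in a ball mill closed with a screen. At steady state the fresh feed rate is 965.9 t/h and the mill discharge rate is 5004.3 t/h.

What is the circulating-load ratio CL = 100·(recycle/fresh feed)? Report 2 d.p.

Discharge = new feed + return, hence
R = M − F = 5004.3 − 965.9 = 4038.4 t/h
CL = 100·R/F = 100·4038.4/965.9 = 418.10 %

CL = 418.10 %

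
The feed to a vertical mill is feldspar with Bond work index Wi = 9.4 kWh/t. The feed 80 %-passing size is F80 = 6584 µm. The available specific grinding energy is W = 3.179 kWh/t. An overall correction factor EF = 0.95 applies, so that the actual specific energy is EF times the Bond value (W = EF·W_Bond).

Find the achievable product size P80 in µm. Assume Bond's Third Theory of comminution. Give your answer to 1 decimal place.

P80 = 435.4 µm

Bond:  W = 10 Wi (1/√P − 1/√F)
W_Bond = W / EF = 3.179 / 0.95 = 3.3463 kWh/t
⇒ 1/√P80 = W_Bond/(10·Wi) + 1/√F80
  = 3.3463/(10·9.4) + 1/√6584 = 0.035599 + 0.012324 = 0.047923
P80 = (1/0.047923)² = 20.8667² = 435.42 µm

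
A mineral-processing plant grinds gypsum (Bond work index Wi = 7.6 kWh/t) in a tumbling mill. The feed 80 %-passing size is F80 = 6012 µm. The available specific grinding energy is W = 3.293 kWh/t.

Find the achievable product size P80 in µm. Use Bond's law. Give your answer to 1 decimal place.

W = 10 Wi / √P80 − 10 Wi / √F80
P80^-0.5 = F80^-0.5 + W/(10 Wi)
  = 3.2930/(10·7.6) + 1/√6012 = 0.043329 + 0.012897 = 0.056226
P80 = (1/0.056226)² = 17.7854² = 316.32 µm

P80 = 316.3 µm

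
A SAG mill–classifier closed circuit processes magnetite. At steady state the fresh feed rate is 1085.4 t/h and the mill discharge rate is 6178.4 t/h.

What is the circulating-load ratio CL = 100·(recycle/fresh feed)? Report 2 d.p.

M = F + R at steady state, so:
R = M − F = 6178.4 − 1085.4 = 5093.0 t/h
CL = 100·R/F = 100·5093.0/1085.4 = 469.23 %

CL = 469.23 %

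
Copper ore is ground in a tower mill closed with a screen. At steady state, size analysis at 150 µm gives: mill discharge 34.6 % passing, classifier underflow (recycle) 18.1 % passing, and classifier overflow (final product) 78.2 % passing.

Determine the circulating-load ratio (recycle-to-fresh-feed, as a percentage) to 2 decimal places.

Classifier node, passing 150 µm:
Fd + Rd = Ru + Fo ⇒ R/F = (o−d)/(d−u)
r = (78.2 − 34.6)/(34.6 − 18.1) = 43.6/16.5 = 2.6424
CL = 100·r = 264.24 %

CL = 264.24 %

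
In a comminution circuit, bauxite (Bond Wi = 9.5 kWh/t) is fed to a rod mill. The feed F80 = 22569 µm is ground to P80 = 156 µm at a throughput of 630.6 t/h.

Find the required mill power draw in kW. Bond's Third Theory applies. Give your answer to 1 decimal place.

P = 4397.6 kW

W = 10 Wi / √P80 − 10 Wi / √F80
W = 10·9.5·(1/√156 − 1/√22569) = 10·9.5·(0.073408) = 6.9737 kWh/t
Mill draw = 6.9737 × 630.6 = 4397.6 kW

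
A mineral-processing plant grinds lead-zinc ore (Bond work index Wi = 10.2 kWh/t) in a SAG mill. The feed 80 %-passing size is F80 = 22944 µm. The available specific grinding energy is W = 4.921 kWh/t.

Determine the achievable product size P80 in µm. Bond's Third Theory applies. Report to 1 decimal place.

W_Bond = 10·Wi·(1/√P₈₀ − 1/√F₈₀)
1/√P80 = 1/√F80 + W/(10·Wi)
  = 4.9210/(10·10.2) + 1/√22944 = 0.048245 + 0.006602 = 0.054847
P80 = (1/0.054847)² = 18.2326² = 332.43 µm

P80 = 332.4 µm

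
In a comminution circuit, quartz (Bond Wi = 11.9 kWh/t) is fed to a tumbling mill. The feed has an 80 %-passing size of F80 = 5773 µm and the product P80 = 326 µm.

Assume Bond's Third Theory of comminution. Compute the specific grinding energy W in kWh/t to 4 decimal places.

W_Bond = 10·Wi·(1/√P₈₀ − 1/√F₈₀)
1/√326 = 0.055385;  1/√5773 = 0.013161
W = 10·11.9·(0.055385 − 0.013161) = 5.0246 kWh/t

W = 5.0246 kWh/t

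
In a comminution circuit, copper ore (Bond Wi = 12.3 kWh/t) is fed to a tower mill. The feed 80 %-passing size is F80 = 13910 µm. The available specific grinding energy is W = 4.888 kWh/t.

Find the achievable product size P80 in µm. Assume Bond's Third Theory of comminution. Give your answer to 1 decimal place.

W = 10 Wi / √P80 − 10 Wi / √F80
⇒ 1/√P80 = W/(10 Wi) + 1/√F80
  = 4.8880/(10·12.3) + 1/√13910 = 0.039740 + 0.008479 = 0.048219
P80 = (1/0.048219)² = 20.7389² = 430.10 µm

P80 = 430.1 µm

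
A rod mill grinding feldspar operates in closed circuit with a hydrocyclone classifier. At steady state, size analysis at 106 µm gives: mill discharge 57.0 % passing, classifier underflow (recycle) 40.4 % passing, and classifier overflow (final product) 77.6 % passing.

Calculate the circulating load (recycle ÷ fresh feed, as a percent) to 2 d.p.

Classifier node, passing 106 µm:
(1+r)d = ru + o → r = (o−d)/(d−u)
r = (77.6 − 57.0)/(57.0 − 40.4) = 20.6/16.6 = 1.2410
CL = 100·r = 124.10 %

CL = 124.10 %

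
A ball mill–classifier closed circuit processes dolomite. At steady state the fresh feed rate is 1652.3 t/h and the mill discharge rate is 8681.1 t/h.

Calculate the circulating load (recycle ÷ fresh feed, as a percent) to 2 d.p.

CL = 425.39 %

M = F + R at steady state, so:
R = M − F = 8681.1 − 1652.3 = 7028.8 t/h
CL = 100·R/F = 100·7028.8/1652.3 = 425.39 %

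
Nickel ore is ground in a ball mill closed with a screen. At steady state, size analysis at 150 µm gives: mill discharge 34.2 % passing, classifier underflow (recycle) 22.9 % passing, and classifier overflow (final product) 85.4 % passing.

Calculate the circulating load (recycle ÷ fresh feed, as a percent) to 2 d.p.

Mass balance on the −150 µm fraction:
r = (o − d)/(d − u)
r = (85.4 − 34.2)/(34.2 − 22.9) = 51.2/11.3 = 4.5310
CL = 100·r = 453.10 %

CL = 453.10 %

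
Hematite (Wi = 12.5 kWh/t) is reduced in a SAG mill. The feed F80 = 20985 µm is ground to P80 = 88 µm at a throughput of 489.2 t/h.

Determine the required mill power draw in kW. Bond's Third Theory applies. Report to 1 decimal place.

W = 10·Wi·(P80^(-½) − F80^(-½))
W = 10·12.5·(1/√88 − 1/√20985) = 10·12.5·(0.099697) = 12.4622 kWh/t
Power = W × throughput = 12.4622 kWh/t × 489.2 t/h = 6096.5 kW

P = 6096.5 kW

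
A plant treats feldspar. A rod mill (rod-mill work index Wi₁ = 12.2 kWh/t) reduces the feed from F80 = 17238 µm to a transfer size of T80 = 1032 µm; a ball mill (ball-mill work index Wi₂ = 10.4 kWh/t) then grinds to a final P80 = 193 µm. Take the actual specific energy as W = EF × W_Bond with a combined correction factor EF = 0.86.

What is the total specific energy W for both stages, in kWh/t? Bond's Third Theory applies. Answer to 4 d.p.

Bond:  W = 10 Wi (1/√P − 1/√F)
Stage 1 (17238→1032 µm, Wi₁=12.2): W₁ = 10·12.2·(0.031129 − 0.007617) = 2.8685 kWh/t
Stage 2 (1032→193 µm, Wi₂=10.4): W₂ = 10·10.4·(0.071982 − 0.031129) = 4.2487 kWh/t
W = W₁ + W₂ = 2.8685 + 4.2487 = 7.1172 kWh/t
W_actual = 0.86 × 7.1172 = 6.1208 kWh/t

W = 6.1208 kWh/t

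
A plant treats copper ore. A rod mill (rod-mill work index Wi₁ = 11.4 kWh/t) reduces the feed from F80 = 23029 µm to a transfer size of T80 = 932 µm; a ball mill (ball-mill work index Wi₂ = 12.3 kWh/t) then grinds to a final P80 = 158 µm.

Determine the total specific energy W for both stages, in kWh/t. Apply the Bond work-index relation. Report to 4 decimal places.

W_Bond = 10·Wi·(1/√P₈₀ − 1/√F₈₀)
Stage 1 (23029→932 µm, Wi₁=11.4): W₁ = 10·11.4·(0.032756 − 0.006590) = 2.9830 kWh/t
Stage 2 (932→158 µm, Wi₂=12.3): W₂ = 10·12.3·(0.079556 − 0.032756) = 5.7564 kWh/t
W = W₁ + W₂ = 2.9830 + 5.7564 = 8.7393 kWh/t

W = 8.7393 kWh/t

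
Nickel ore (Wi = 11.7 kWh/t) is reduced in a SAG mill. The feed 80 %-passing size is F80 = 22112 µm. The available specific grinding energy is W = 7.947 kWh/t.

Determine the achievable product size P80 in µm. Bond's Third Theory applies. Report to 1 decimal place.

W = 10 Wi (P80^-0.5 − F80^-0.5)
⇒ 1/√P80 = W/(10 Wi) + 1/√F80
  = 7.9470/(10·11.7) + 1/√22112 = 0.067923 + 0.006725 = 0.074648
P80 = (1/0.074648)² = 13.3962² = 179.46 µm

P80 = 179.5 µm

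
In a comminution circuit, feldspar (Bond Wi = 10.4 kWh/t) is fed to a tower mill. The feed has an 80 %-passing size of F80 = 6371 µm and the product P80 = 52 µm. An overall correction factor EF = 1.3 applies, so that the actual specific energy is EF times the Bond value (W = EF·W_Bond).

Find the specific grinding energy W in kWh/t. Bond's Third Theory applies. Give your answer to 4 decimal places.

Bond:  W = 10 Wi (1/√P − 1/√F)
1/√52 = 0.138675;  1/√6371 = 0.012528
W = 10·10.4·(0.138675 − 0.012528) = 13.1192 kWh/t
W_actual = 1.3 × 13.1192 = 17.0550 kWh/t

W = 17.0550 kWh/t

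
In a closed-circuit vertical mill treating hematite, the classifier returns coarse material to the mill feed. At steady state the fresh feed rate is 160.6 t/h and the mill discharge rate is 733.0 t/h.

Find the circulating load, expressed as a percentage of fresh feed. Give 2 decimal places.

M = F + R at steady state, so:
R = M − F = 733.0 − 160.6 = 572.4 t/h
CL = 100·R/F = 100·572.4/160.6 = 356.41 %

CL = 356.41 %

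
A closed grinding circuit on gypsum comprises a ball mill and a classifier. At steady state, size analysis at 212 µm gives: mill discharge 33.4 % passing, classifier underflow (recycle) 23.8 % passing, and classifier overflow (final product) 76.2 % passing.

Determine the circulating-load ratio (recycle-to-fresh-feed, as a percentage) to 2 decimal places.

Let r = R/F. Size balance at 212 µm:
Fd + Rd = Ru + Fo ⇒ R/F = (o−d)/(d−u)
r = (76.2 − 33.4)/(33.4 − 23.8) = 42.8/9.6 = 4.4583
CL = 100·r = 445.83 %

CL = 445.83 %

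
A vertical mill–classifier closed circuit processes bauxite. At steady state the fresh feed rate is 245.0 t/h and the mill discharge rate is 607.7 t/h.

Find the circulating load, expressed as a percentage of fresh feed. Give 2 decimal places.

CL = 148.04 %

Steady state: M = F + R.
R = M − F = 607.7 − 245.0 = 362.7 t/h
CL = 100·R/F = 100·362.7/245.0 = 148.04 %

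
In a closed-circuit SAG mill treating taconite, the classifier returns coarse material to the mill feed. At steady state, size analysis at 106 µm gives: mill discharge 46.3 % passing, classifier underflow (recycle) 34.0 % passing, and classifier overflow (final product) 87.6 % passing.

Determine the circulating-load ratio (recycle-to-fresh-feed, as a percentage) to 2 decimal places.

CL = 335.77 %

Balance %-passing 106 µm (r = R/F):
Fd + Rd = Ru + Fo ⇒ R/F = (o−d)/(d−u)
r = (87.6 − 46.3)/(46.3 − 34.0) = 41.3/12.3 = 3.3577
CL = 100·r = 335.77 %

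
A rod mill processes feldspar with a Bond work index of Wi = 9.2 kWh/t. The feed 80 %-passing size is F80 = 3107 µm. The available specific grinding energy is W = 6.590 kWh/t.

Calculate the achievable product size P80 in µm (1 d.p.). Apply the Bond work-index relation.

W_Bond = 10·Wi·(1/√P₈₀ − 1/√F₈₀)
P80^-0.5 = F80^-0.5 + W/(10 Wi)
  = 6.5900/(10·9.2) + 1/√3107 = 0.071630 + 0.017940 = 0.089571
P80 = (1/0.089571)² = 11.1644² = 124.64 µm

P80 = 124.6 µm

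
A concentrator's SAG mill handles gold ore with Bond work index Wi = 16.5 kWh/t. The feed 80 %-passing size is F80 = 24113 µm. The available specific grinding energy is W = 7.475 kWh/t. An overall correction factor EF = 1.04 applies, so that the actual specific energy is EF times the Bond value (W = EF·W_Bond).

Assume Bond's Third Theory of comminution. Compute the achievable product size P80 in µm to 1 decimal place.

W_Bond = 10·Wi·(1/√P₈₀ − 1/√F₈₀)
W_Bond = W / EF = 7.475 / 1.04 = 7.1875 kWh/t
⇒ 1/√P80 = W_Bond/(10 Wi) + 1/√F80
  = 7.1875/(10·16.5) + 1/√24113 = 0.043561 + 0.006440 = 0.050000
P80 = (1/0.050000)² = 19.9998² = 399.99 µm

P80 = 400.0 µm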